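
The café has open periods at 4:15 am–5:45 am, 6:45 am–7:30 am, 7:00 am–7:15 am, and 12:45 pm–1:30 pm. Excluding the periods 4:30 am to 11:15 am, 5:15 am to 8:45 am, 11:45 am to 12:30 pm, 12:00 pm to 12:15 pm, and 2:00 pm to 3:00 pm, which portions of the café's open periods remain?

4:15 am–4:30 am, 12:45 pm–1:30 pm

First set merges to 4:15 am–5:45 am, 6:45 am–7:30 am, 12:45 pm–1:30 pm.
Second set merges to 4:30 am–11:15 am, 11:45 am–12:30 pm, 2:00 pm–3:00 pm.
4:15 am–5:45 am \ B = 4:15 am–4:30 am.
6:45 am–7:30 am: entirely removed.
12:45 pm–1:30 pm: nothing removed.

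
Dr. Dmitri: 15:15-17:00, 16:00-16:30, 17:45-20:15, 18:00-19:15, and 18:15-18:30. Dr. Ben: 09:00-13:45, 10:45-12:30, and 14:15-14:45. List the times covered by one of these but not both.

09:00–13:45, 14:15–14:45, 15:15–17:00, 17:45–20:15

First set merges to 15:15–17:00, 17:45–20:15.
Second set merges to 09:00–13:45, 14:15–14:45.
A \ B = 15:15–17:00, 17:45–20:15.
B \ A = 09:00–13:45, 14:15–14:45.
Union of the two gives the symmetric difference.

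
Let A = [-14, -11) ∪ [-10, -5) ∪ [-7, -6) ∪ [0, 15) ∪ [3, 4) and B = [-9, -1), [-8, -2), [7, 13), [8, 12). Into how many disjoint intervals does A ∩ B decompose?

First set merges to [-14, -11), [-10, -5), [0, 15).
Second set merges to [-9, -1), [7, 13).
A ∩ B = [-9, -5), [7, 13).
That is 2 disjoint pieces.

2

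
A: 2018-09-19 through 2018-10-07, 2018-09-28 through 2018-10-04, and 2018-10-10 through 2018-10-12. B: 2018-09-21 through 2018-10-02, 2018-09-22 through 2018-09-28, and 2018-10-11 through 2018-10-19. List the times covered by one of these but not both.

2018-09-19 through 2018-09-20, 2018-10-03 through 2018-10-07, 2018-10-10 through 2018-10-10, 2018-10-13 through 2018-10-19

Merge the first list: 2018-09-19 through 2018-10-07, 2018-10-10 through 2018-10-12.
Merge the second list: 2018-09-21 through 2018-10-02, 2018-10-11 through 2018-10-19.
A \ B = 2018-09-19 through 2018-09-20, 2018-10-03 through 2018-10-07, 2018-10-10 through 2018-10-10.
B \ A = 2018-10-13 through 2018-10-19.
Union of the two gives the symmetric difference.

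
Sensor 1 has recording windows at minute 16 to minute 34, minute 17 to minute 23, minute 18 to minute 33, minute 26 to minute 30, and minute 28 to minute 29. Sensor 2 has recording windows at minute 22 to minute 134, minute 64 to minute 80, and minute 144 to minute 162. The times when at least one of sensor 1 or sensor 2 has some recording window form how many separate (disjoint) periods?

A, merged: minute 16 to minute 34.
B, merged: minute 22 to minute 134, minute 144 to minute 162.
A ∪ B = minute 16 to minute 134, minute 144 to minute 162.
That is 2 disjoint pieces.

2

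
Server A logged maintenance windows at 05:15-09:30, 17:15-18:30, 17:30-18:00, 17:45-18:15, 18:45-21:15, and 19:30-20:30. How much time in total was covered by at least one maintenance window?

8 h

Merged: 05:15–09:30, 17:15–18:30, 18:45–21:15.
Lengths: 4 h 15 min + 1 h 15 min + 2 h 30 min = 8 h.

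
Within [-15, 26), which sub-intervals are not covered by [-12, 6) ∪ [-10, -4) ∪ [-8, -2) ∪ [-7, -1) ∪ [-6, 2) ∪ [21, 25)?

The merged coverage is [-12, 6), [21, 25).
Uncovered inside [-15, 26): [-15, -12), [6, 21), [25, 26).

[-15, -12) ∪ [6, 21) ∪ [25, 26)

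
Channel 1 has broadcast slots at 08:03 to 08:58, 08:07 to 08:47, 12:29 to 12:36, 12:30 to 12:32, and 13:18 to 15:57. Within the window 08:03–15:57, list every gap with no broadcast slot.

Covered (merged): 08:03–08:58, 12:29–12:36, 13:18–15:57.
Uncovered inside 08:03–15:57: 08:58–12:29, 12:36–13:18.

08:58–12:29, 12:36–13:18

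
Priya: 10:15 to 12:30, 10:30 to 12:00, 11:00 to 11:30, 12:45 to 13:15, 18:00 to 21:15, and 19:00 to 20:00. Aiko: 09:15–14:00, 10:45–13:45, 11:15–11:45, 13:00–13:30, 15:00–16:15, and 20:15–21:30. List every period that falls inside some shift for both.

10:15-12:30, 12:45-13:15, 20:15-21:15

First set merges to 10:15-12:30, 12:45-13:15, 18:00-21:15.
Second set merges to 09:15-14:00, 15:00-16:15, 20:15-21:30.
10:15-12:30 meets the second set on 10:15-12:30.
12:45-13:15 meets the second set on 12:45-13:15.
18:00-21:15 meets the second set on 20:15-21:15.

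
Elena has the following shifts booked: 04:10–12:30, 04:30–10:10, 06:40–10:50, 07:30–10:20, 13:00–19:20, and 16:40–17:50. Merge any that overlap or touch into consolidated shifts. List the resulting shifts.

04:30–10:10 overlaps/touches 04:10–12:30 → extend to 04:10–12:30.
06:40–10:50 overlaps/touches 04:10–12:30 → extend to 04:10–12:30.
07:30–10:20 overlaps/touches 04:10–12:30 → extend to 04:10–12:30.
13:00–19:20 is disjoint → start new block.
16:40–17:50 overlaps/touches 13:00–19:20 → extend to 13:00–19:20.

04:10–12:30, 13:00–19:20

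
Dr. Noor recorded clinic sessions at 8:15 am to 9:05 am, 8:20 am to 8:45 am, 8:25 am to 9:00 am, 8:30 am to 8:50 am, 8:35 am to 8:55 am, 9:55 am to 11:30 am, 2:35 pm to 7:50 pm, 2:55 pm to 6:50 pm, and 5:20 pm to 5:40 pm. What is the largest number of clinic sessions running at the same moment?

Walk the sorted start/end points keeping a running depth.
The depth first hits 5 at 8:35 am.

5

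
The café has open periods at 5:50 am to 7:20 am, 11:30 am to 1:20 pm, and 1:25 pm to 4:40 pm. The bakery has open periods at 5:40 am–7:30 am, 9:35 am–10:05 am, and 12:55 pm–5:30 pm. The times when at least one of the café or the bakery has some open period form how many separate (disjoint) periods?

A ∪ B = 5:40 am-7:30 am, 9:35 am-10:05 am, 11:30 am-5:30 pm.
That is 3 disjoint pieces.

3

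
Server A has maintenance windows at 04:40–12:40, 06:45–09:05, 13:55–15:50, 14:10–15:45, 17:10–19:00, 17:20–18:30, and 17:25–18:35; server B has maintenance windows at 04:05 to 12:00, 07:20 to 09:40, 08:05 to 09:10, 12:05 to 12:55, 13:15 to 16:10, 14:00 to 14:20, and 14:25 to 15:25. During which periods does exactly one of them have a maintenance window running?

First set merges to 04:40–12:40, 13:55–15:50, 17:10–19:00.
Second set merges to 04:05–12:00, 12:05–12:55, 13:15–16:10.
Only in the first: 12:00–12:05, 17:10–19:00.
Only in the second: 04:05–04:40, 12:40–12:55, 13:15–13:55, 15:50–16:10.
Together these are the periods covered by exactly one.

04:05–04:40, 12:00–12:05, 12:40–12:55, 13:15–13:55, 15:50–16:10, 17:10–19:00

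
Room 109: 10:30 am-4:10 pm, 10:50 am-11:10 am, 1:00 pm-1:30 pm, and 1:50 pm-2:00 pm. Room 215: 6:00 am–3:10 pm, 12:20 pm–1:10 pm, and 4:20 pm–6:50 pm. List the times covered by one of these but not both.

6:00 am–10:30 am, 3:10 pm–4:10 pm, 4:20 pm–6:50 pm

A, merged: 10:30 am–4:10 pm.
B, merged: 6:00 am–3:10 pm, 4:20 pm–6:50 pm.
A but not B: 3:10 pm–4:10 pm.
B but not A: 6:00 am–10:30 am, 4:20 pm–6:50 pm.
Combining gives A △ B.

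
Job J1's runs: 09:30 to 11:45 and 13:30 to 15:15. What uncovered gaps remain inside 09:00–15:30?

09:00-09:30, 11:45-13:30, 15:15-15:30

The merged coverage is 09:30-11:45, 13:30-15:15.
Uncovered inside 09:00-15:30: 09:00-09:30, 11:45-13:30, 15:15-15:30.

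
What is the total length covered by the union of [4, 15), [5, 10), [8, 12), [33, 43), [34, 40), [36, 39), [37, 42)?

Merged: [4, 15), [33, 43).
Lengths: 11 + 10 = 21.

21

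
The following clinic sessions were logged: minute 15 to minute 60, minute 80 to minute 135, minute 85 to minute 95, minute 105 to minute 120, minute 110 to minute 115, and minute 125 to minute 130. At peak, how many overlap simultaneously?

At minute 110, 3 of the intervals are simultaneously active.
No point has more.

3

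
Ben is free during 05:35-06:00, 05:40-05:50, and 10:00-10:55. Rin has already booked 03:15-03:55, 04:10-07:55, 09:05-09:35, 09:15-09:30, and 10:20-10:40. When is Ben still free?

A, merged: 05:35–06:00, 10:00–10:55.
B, merged: 03:15–03:55, 04:10–07:55, 09:05–09:35, 10:20–10:40.
05:35–06:00 lies entirely inside B → drops out.
10:00–10:55 with B removed leaves 10:00–10:20, 10:40–10:55.

10:00–10:20, 10:40–10:55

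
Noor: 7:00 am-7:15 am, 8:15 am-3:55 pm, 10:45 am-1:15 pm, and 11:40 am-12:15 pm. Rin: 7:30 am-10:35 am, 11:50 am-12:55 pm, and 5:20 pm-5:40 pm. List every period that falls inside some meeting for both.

A, merged: 7:00 am–7:15 am, 8:15 am–3:55 pm.
7:00 am–7:15 am meets no B interval.
8:15 am–3:55 pm ∩ B → 8:15 am–10:35 am, 11:50 am–12:55 pm.

8:15 am–10:35 am, 11:50 am–12:55 pm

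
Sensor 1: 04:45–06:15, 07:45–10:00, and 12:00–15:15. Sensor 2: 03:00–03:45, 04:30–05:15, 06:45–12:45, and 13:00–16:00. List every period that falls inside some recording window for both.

04:45-05:15, 07:45-10:00, 12:00-12:45, 13:00-15:15

04:45-06:15 ∩ B → 04:45-05:15.
07:45-10:00 ∩ B → 07:45-10:00.
12:00-15:15 ∩ B → 12:00-12:45, 13:00-15:15.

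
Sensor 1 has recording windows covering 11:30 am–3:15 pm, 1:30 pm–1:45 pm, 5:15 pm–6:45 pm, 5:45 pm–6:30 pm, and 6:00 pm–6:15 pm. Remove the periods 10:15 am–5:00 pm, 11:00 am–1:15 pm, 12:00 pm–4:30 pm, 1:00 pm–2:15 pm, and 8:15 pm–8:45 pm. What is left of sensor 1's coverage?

First set merges to 11:30 am–3:15 pm, 5:15 pm–6:45 pm.
Second set merges to 10:15 am–5:00 pm, 8:15 pm–8:45 pm.
11:30 am–3:15 pm: fully covered by B → removed.
5:15 pm–6:45 pm: no B overlap → unchanged.

5:15 pm–6:45 pm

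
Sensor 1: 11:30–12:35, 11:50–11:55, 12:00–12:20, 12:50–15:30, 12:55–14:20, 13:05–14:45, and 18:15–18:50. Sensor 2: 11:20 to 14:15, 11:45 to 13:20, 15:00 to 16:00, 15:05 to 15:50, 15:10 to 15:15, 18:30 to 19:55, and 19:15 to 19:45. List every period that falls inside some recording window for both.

11:30–12:35, 12:50–14:15, 15:00–15:30, 18:30–18:50

Merge the first list: 11:30–12:35, 12:50–15:30, 18:15–18:50.
Merge the second list: 11:20–14:15, 15:00–16:00, 18:30–19:55.
11:30–12:35 overlaps B on 11:30–12:35.
12:50–15:30 overlaps B on 12:50–14:15, 15:00–15:30.
18:15–18:50 overlaps B on 18:30–18:50.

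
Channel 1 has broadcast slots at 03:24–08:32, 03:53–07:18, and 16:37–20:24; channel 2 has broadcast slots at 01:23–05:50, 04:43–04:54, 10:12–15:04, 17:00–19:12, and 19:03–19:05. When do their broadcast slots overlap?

03:24–05:50, 17:00–19:12

First set merges to 03:24–08:32, 16:37–20:24.
Second set merges to 01:23–05:50, 10:12–15:04, 17:00–19:12.
03:24–08:32 overlaps B on 03:24–05:50.
16:37–20:24 overlaps B on 17:00–19:12.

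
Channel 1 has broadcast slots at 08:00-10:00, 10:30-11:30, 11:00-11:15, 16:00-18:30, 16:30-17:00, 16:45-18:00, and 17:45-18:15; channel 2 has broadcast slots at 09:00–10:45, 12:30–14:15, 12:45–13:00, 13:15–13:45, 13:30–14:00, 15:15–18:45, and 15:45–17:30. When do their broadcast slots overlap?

Merge the first list: 08:00–10:00, 10:30–11:30, 16:00–18:30.
Merge the second list: 09:00–10:45, 12:30–14:15, 15:15–18:45.
08:00–10:00 meets the second set on 09:00–10:00.
10:30–11:30 meets the second set on 10:30–10:45.
16:00–18:30 meets the second set on 16:00–18:30.

09:00–10:00, 10:30–10:45, 16:00–18:30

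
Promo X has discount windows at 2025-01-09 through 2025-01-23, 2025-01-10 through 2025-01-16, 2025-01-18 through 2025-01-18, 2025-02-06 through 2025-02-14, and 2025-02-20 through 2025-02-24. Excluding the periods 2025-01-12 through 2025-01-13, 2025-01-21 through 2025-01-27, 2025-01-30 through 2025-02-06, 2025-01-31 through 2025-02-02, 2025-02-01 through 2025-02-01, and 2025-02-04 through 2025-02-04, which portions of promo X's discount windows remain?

Merge the first list: 2025-01-09 through 2025-01-23, 2025-02-06 through 2025-02-14, 2025-02-20 through 2025-02-24.
Merge the second list: 2025-01-12 through 2025-01-13, 2025-01-21 through 2025-01-27, 2025-01-30 through 2025-02-06.
2025-01-09 through 2025-01-23 with B removed leaves 2025-01-09 through 2025-01-11, 2025-01-14 through 2025-01-20.
2025-02-06 through 2025-02-14 with B removed leaves 2025-02-07 through 2025-02-14.
2025-02-20 through 2025-02-24 is untouched.

2025-01-09 through 2025-01-11, 2025-01-14 through 2025-01-20, 2025-02-07 through 2025-02-14, 2025-02-20 through 2025-02-24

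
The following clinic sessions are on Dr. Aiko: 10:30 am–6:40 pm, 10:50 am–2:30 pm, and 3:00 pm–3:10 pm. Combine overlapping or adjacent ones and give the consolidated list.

10:50 am–2:30 pm overlaps/touches 10:30 am–6:40 pm → extend to 10:30 am–6:40 pm.
3:00 pm–3:10 pm overlaps/touches 10:30 am–6:40 pm → extend to 10:30 am–6:40 pm.

10:30 am–6:40 pm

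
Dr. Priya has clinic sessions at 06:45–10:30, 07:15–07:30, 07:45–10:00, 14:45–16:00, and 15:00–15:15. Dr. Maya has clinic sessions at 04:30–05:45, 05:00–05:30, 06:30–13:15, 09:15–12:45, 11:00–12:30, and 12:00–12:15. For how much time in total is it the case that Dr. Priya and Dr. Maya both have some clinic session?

3 h 45 min

A, merged: 06:45–10:30, 14:45–16:00.
B, merged: 04:30–05:45, 06:30–13:15.
A ∩ B = 06:45–10:30.
Total: 3 h 45 min.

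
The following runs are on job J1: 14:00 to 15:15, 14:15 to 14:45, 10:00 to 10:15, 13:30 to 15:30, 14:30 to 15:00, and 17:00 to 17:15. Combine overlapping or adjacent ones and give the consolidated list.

10:00–10:15, 13:30–15:30, 17:00–17:15

Sort by start: 10:00–10:15, 13:30–15:30, 14:00–15:15, 14:15–14:45, 14:30–15:00, 17:00–17:15.
13:30–15:30 is disjoint → start new block.
14:00–15:15 overlaps/touches 13:30–15:30 → extend to 13:30–15:30.
14:15–14:45 overlaps/touches 13:30–15:30 → extend to 13:30–15:30.
14:30–15:00 overlaps/touches 13:30–15:30 → extend to 13:30–15:30.
17:00–17:15 is disjoint → start new block.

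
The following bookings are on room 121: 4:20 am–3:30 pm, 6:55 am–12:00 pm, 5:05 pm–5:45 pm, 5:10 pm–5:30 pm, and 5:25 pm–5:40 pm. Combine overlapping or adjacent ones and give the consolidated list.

4:20 am-3:30 pm, 5:05 pm-5:45 pm

6:55 am-12:00 pm overlaps/touches 4:20 am-3:30 pm → extend to 4:20 am-3:30 pm.
5:05 pm-5:45 pm is disjoint → start new block.
5:10 pm-5:30 pm overlaps/touches 5:05 pm-5:45 pm → extend to 5:05 pm-5:45 pm.
5:25 pm-5:40 pm overlaps/touches 5:05 pm-5:45 pm → extend to 5:05 pm-5:45 pm.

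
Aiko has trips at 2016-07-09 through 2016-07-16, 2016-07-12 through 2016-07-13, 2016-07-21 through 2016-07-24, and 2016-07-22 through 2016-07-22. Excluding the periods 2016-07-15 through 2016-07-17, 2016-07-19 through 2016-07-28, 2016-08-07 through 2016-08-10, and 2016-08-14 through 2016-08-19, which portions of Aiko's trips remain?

2016-07-09 through 2016-07-14

A, merged: 2016-07-09 through 2016-07-16, 2016-07-21 through 2016-07-24.
2016-07-09 through 2016-07-16 \ B = 2016-07-09 through 2016-07-14.
2016-07-21 through 2016-07-24: entirely removed.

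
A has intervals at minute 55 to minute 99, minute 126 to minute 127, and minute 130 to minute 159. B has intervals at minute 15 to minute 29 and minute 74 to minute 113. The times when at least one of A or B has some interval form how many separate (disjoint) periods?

A ∪ B = minute 15 to minute 29, minute 55 to minute 113, minute 126 to minute 127, minute 130 to minute 159.
That is 4 disjoint pieces.

4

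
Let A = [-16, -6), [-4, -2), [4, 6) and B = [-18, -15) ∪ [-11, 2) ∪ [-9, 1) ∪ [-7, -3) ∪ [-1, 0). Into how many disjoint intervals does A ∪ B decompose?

B, merged: [-18, -15), [-11, 2).
A ∪ B = [-18, 2), [4, 6).
That is 2 disjoint pieces.

2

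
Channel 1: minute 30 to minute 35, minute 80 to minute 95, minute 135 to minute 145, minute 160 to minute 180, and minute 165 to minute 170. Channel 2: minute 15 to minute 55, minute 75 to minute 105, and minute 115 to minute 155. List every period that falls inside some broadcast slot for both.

minute 30 to minute 35, minute 80 to minute 95, minute 135 to minute 145

Merge the first list: minute 30 to minute 35, minute 80 to minute 95, minute 135 to minute 145, minute 160 to minute 180.
minute 30 to minute 35 ∩ B → minute 30 to minute 35.
minute 80 to minute 95 ∩ B → minute 80 to minute 95.
minute 135 to minute 145 ∩ B → minute 135 to minute 145.
minute 160 to minute 180 meets no B interval.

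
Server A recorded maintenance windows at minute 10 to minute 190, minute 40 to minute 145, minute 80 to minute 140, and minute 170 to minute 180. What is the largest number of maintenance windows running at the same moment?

Sweep endpoints in order; track running count of active intervals.
Peak of 3 reached at minute 80.

3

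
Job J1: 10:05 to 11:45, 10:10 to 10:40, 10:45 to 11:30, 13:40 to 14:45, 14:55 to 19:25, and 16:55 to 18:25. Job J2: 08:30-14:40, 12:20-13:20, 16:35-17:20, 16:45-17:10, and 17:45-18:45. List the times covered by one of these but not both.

08:30-10:05, 11:45-13:40, 14:40-14:45, 14:55-16:35, 17:20-17:45, 18:45-19:25

Merge the first list: 10:05-11:45, 13:40-14:45, 14:55-19:25.
Merge the second list: 08:30-14:40, 16:35-17:20, 17:45-18:45.
A \ B = 14:40-14:45, 14:55-16:35, 17:20-17:45, 18:45-19:25.
B \ A = 08:30-10:05, 11:45-13:40.
Union of the two gives the symmetric difference.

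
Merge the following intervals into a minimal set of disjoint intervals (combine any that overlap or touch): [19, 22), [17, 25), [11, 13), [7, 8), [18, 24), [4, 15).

[4, 15) ∪ [17, 25)

Sort by start: [4, 15), [7, 8), [11, 13), [17, 25), [18, 24), [19, 22).
[7, 8) overlaps/touches [4, 15) → extend to [4, 15).
[11, 13) overlaps/touches [4, 15) → extend to [4, 15).
[17, 25) is disjoint → start new block.
[18, 24) overlaps/touches [17, 25) → extend to [17, 25).
[19, 22) overlaps/touches [17, 25) → extend to [17, 25).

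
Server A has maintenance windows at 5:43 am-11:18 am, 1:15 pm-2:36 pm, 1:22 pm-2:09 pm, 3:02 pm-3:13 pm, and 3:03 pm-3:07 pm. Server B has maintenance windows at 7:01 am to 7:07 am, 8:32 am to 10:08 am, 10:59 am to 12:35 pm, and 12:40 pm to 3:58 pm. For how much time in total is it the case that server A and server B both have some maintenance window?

3 h 33 min

First set merges to 5:43 am–11:18 am, 1:15 pm–2:36 pm, 3:02 pm–3:13 pm.
A ∩ B = 7:01 am–7:07 am, 8:32 am–10:08 am, 10:59 am–11:18 am, 1:15 pm–2:36 pm, 3:02 pm–3:13 pm.
Total: 6 min + 1 h 36 min + 19 min + 1 h 21 min + 11 min = 3 h 33 min.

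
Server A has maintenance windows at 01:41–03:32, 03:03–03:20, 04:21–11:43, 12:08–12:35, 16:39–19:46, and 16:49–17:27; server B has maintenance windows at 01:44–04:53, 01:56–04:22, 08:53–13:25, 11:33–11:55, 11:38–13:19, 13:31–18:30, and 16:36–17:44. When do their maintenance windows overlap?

01:44–03:32, 04:21–04:53, 08:53–11:43, 12:08–12:35, 16:39–18:30

First set merges to 01:41–03:32, 04:21–11:43, 12:08–12:35, 16:39–19:46.
Second set merges to 01:44–04:53, 08:53–13:25, 13:31–18:30.
01:41–03:32 ∩ B → 01:44–03:32.
04:21–11:43 ∩ B → 04:21–04:53, 08:53–11:43.
12:08–12:35 ∩ B → 12:08–12:35.
16:39–19:46 ∩ B → 16:39–18:30.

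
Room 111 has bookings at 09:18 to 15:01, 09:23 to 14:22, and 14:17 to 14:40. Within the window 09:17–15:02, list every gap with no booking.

09:17–09:18, 15:01–15:02

After merging, the occupied span is 09:18–15:01.
Gaps within 09:17–15:02: 09:17–09:18, 15:01–15:02.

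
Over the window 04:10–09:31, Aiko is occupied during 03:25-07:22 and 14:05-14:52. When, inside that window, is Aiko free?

After merging, the occupied span is 03:25–07:22, 14:05–14:52.
Uncovered inside 04:10–09:31: 07:22–09:31.

07:22–09:31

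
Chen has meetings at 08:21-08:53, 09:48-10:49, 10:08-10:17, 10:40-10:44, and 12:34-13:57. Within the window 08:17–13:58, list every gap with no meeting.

After merging, the occupied span is 08:21-08:53, 09:48-10:49, 12:34-13:57.
Gaps within 08:17-13:58: 08:17-08:21, 08:53-09:48, 10:49-12:34, 13:57-13:58.

08:17-08:21, 08:53-09:48, 10:49-12:34, 13:57-13:58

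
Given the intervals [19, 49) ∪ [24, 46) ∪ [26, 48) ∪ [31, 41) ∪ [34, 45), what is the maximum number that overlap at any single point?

Sweep endpoints in order; track running count of active intervals.
Peak of 5 reached at 34.

5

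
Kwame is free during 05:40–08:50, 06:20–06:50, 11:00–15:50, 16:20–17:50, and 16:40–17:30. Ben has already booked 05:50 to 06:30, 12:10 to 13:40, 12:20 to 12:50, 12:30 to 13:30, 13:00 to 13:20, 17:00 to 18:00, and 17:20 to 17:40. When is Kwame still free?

A, merged: 05:40–08:50, 11:00–15:50, 16:20–17:50.
B, merged: 05:50–06:30, 12:10–13:40, 17:00–18:00.
05:40–08:50 minus B → 05:40–05:50, 06:30–08:50.
11:00–15:50 minus B → 11:00–12:10, 13:40–15:50.
16:20–17:50 minus B → 16:20–17:00.

05:40–05:50, 06:30–08:50, 11:00–12:10, 13:40–15:50, 16:20–17:00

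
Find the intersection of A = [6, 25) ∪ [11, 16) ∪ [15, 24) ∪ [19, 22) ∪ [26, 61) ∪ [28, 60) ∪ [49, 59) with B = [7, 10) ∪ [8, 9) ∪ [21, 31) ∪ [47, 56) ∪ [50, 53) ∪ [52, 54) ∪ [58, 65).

A, merged: [6, 25), [26, 61).
B, merged: [7, 10), [21, 31), [47, 56), [58, 65).
[6, 25) meets the second set on [7, 10), [21, 25).
[26, 61) meets the second set on [26, 31), [47, 56), [58, 61).

[7, 10) ∪ [21, 25) ∪ [26, 31) ∪ [47, 56) ∪ [58, 61)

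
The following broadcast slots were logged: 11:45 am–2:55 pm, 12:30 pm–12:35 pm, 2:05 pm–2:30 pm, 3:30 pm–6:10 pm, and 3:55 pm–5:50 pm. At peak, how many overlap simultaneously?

2

At 12:30 pm, 2 of the intervals are simultaneously active.
No point has more.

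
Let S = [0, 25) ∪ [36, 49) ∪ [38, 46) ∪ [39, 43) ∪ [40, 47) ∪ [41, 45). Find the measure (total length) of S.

Merged: [0, 25), [36, 49).
Lengths: 25 + 13 = 38.

38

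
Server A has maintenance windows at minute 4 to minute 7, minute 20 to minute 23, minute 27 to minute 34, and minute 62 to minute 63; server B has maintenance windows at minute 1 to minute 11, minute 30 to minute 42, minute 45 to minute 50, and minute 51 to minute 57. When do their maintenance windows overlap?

minute 4 to minute 7 meets the second set on minute 4 to minute 7.
minute 20 to minute 23: no overlap with the second set.
minute 27 to minute 34 meets the second set on minute 30 to minute 34.
minute 62 to minute 63: no overlap with the second set.

minute 4 to minute 7, minute 30 to minute 34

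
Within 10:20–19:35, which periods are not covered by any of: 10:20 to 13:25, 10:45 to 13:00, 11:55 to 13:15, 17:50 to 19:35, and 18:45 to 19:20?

13:25–17:50

The merged coverage is 10:20–13:25, 17:50–19:35.
Gaps within 10:20–19:35: 13:25–17:50.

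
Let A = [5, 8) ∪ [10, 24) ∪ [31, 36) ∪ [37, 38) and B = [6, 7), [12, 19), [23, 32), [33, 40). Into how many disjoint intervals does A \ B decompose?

5

A \ B = [5, 6), [7, 8), [10, 12), [19, 23), [32, 33).
That is 5 disjoint pieces.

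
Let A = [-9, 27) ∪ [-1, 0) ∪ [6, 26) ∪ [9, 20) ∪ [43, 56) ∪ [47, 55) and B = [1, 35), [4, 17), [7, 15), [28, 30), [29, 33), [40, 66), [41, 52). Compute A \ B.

[-9, 1)

Merge the first list: [-9, 27), [43, 56).
Merge the second list: [1, 35), [40, 66).
[-9, 27) minus B → [-9, 1).
[43, 56): fully covered by B → removed.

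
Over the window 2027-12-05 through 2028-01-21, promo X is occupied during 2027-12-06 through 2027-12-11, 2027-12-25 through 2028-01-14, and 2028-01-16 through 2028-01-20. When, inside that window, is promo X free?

Covered (merged): 2027-12-06 through 2027-12-11, 2027-12-25 through 2028-01-14, 2028-01-16 through 2028-01-20.
Complement within 2027-12-05 through 2028-01-21: 2027-12-05 through 2027-12-05, 2027-12-12 through 2027-12-24, 2028-01-15 through 2028-01-15, 2028-01-21 through 2028-01-21.

2027-12-05 through 2027-12-05, 2027-12-12 through 2027-12-24, 2028-01-15 through 2028-01-15, 2028-01-21 through 2028-01-21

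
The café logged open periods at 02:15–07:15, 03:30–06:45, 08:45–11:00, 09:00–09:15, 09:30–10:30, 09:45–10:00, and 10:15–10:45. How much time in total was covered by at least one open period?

Merged: 02:15-07:15, 08:45-11:00.
Lengths: 5 h + 2 h 15 min = 7 h 15 min.

7 h 15 min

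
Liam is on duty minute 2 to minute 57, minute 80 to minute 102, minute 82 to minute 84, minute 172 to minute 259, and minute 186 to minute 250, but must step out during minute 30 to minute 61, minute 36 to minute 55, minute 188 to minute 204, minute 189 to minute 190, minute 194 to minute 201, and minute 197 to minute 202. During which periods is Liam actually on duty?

First set merges to minute 2 to minute 57, minute 80 to minute 102, minute 172 to minute 259.
Second set merges to minute 30 to minute 61, minute 188 to minute 204.
minute 2 to minute 57 \ B = minute 2 to minute 30.
minute 80 to minute 102: nothing removed.
minute 172 to minute 259 \ B = minute 172 to minute 188, minute 204 to minute 259.

minute 2 to minute 30, minute 80 to minute 102, minute 172 to minute 188, minute 204 to minute 259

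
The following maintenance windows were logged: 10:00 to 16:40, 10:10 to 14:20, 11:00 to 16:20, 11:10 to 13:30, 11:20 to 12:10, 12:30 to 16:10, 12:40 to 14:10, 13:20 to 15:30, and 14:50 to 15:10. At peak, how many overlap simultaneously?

Walk the sorted start/end points keeping a running depth.
The depth first hits 7 at 13:20.

7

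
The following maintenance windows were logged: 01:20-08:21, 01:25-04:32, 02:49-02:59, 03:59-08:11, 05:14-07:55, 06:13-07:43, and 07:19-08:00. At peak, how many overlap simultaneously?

5

Sweep endpoints in order; track running count of active intervals.
Peak of 5 reached at 07:19.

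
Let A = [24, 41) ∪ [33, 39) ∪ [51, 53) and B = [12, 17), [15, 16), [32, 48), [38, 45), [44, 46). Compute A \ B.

[24, 32) ∪ [51, 53)

Merge the first list: [24, 41), [51, 53).
Merge the second list: [12, 17), [32, 48).
[24, 41) with B removed leaves [24, 32).
[51, 53) is untouched.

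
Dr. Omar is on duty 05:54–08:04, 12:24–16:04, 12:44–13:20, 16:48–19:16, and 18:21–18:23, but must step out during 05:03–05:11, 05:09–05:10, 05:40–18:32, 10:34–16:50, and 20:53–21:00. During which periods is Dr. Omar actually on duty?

A, merged: 05:54–08:04, 12:24–16:04, 16:48–19:16.
B, merged: 05:03–05:11, 05:40–18:32, 20:53–21:00.
05:54–08:04 lies entirely inside B → drops out.
12:24–16:04 lies entirely inside B → drops out.
16:48–19:16 with B removed leaves 18:32–19:16.

18:32–19:16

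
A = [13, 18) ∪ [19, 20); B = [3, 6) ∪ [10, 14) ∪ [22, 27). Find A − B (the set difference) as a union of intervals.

[13, 18) minus B → [14, 18).
[19, 20): no B overlap → unchanged.

[14, 18) ∪ [19, 20)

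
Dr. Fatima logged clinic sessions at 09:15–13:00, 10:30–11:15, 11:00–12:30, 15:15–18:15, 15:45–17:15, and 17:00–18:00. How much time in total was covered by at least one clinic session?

Merged: 09:15–13:00, 15:15–18:15.
Lengths: 3 h 45 min + 3 h = 6 h 45 min.

6 h 45 min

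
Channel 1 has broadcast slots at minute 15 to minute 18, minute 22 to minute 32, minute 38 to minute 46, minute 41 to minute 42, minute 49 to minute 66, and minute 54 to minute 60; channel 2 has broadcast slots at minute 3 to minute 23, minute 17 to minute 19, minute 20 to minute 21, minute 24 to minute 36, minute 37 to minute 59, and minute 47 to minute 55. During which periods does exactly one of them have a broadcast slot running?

minute 3 to minute 15, minute 18 to minute 22, minute 23 to minute 24, minute 32 to minute 36, minute 37 to minute 38, minute 46 to minute 49, minute 59 to minute 66

Merge the first list: minute 15 to minute 18, minute 22 to minute 32, minute 38 to minute 46, minute 49 to minute 66.
Merge the second list: minute 3 to minute 23, minute 24 to minute 36, minute 37 to minute 59.
Only in the first: minute 23 to minute 24, minute 59 to minute 66.
Only in the second: minute 3 to minute 15, minute 18 to minute 22, minute 32 to minute 36, minute 37 to minute 38, minute 46 to minute 49.
Together these are the periods covered by exactly one.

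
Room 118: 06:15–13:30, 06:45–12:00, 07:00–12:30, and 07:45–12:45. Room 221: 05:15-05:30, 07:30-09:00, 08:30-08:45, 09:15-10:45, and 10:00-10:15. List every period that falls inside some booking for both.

07:30-09:00, 09:15-10:45

A, merged: 06:15-13:30.
B, merged: 05:15-05:30, 07:30-09:00, 09:15-10:45.
06:15-13:30 ∩ B → 07:30-09:00, 09:15-10:45.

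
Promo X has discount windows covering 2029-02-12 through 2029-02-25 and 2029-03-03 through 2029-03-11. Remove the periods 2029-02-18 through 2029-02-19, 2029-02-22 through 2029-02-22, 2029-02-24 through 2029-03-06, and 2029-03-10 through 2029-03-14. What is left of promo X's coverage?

2029-02-12 through 2029-02-25 \ B = 2029-02-12 through 2029-02-17, 2029-02-20 through 2029-02-21, 2029-02-23 through 2029-02-23.
2029-03-03 through 2029-03-11 \ B = 2029-03-07 through 2029-03-09.

2029-02-12 through 2029-02-17, 2029-02-20 through 2029-02-21, 2029-02-23 through 2029-02-23, 2029-03-07 through 2029-03-09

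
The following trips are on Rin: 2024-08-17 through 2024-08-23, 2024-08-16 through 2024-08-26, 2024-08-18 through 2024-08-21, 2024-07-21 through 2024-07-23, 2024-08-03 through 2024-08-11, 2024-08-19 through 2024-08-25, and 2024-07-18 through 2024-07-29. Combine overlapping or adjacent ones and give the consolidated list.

Sort by start: 2024-07-18 through 2024-07-29, 2024-07-21 through 2024-07-23, 2024-08-03 through 2024-08-11, 2024-08-16 through 2024-08-26, 2024-08-17 through 2024-08-23, 2024-08-18 through 2024-08-21, 2024-08-19 through 2024-08-25.
2024-07-21 through 2024-07-23 overlaps/touches 2024-07-18 through 2024-07-29 → extend to 2024-07-18 through 2024-07-29.
2024-08-03 through 2024-08-11 is disjoint → start new block.
2024-08-16 through 2024-08-26 is disjoint → start new block.
2024-08-17 through 2024-08-23 overlaps/touches 2024-08-16 through 2024-08-26 → extend to 2024-08-16 through 2024-08-26.
2024-08-18 through 2024-08-21 overlaps/touches 2024-08-16 through 2024-08-26 → extend to 2024-08-16 through 2024-08-26.
2024-08-19 through 2024-08-25 overlaps/touches 2024-08-16 through 2024-08-26 → extend to 2024-08-16 through 2024-08-26.

2024-07-18 through 2024-07-29, 2024-08-03 through 2024-08-11, 2024-08-16 through 2024-08-26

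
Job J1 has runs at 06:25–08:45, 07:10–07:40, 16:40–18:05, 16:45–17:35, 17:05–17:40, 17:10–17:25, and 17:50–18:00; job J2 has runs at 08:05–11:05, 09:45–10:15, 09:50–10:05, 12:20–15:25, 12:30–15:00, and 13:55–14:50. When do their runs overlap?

Merge the first list: 06:25–08:45, 16:40–18:05.
Merge the second list: 08:05–11:05, 12:20–15:25.
06:25–08:45 ∩ B → 08:05–08:45.
16:40–18:05 meets no B interval.

08:05–08:45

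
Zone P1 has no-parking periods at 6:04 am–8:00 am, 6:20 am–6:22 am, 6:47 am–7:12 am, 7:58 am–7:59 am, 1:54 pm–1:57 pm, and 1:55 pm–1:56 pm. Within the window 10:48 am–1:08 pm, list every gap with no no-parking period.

After merging, the occupied span is 6:04 am–8:00 am, 1:54 pm–1:57 pm.
Gaps within 10:48 am–1:08 pm: 10:48 am–1:08 pm.

10:48 am–1:08 pm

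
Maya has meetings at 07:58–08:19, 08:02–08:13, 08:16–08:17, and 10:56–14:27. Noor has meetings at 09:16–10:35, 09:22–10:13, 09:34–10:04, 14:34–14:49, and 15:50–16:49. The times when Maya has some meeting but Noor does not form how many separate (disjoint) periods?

2

A, merged: 07:58–08:19, 10:56–14:27.
B, merged: 09:16–10:35, 14:34–14:49, 15:50–16:49.
A \ B = 07:58–08:19, 10:56–14:27.
That is 2 disjoint pieces.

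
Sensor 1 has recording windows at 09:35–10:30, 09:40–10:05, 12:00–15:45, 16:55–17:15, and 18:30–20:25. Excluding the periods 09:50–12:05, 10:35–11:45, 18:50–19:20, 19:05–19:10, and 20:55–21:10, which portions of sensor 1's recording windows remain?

First set merges to 09:35-10:30, 12:00-15:45, 16:55-17:15, 18:30-20:25.
Second set merges to 09:50-12:05, 18:50-19:20, 20:55-21:10.
09:35-10:30 minus B → 09:35-09:50.
12:00-15:45 minus B → 12:05-15:45.
16:55-17:15: no B overlap → unchanged.
18:30-20:25 minus B → 18:30-18:50, 19:20-20:25.

09:35-09:50, 12:05-15:45, 16:55-17:15, 18:30-18:50, 19:20-20:25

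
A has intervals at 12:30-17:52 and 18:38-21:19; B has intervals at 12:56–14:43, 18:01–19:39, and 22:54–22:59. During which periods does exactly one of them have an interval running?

12:30-12:56, 14:43-17:52, 18:01-18:38, 19:39-21:19, 22:54-22:59

A \ B = 12:30-12:56, 14:43-17:52, 19:39-21:19.
B \ A = 18:01-18:38, 22:54-22:59.
Union of the two gives the symmetric difference.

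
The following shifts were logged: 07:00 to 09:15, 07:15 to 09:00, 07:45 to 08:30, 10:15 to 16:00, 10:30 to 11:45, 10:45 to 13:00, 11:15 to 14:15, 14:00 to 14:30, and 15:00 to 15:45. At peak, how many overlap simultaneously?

4

Sweep endpoints in order; track running count of active intervals.
Peak of 4 reached at 11:15.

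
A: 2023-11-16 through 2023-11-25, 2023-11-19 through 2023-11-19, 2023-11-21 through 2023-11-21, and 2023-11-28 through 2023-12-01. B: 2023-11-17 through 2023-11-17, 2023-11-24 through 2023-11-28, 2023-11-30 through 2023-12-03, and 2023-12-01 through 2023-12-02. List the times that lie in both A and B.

2023-11-17 through 2023-11-17, 2023-11-24 through 2023-11-25, 2023-11-28 through 2023-11-28, 2023-11-30 through 2023-12-01

First set merges to 2023-11-16 through 2023-11-25, 2023-11-28 through 2023-12-01.
Second set merges to 2023-11-17 through 2023-11-17, 2023-11-24 through 2023-11-28, 2023-11-30 through 2023-12-03.
2023-11-16 through 2023-11-25 overlaps B on 2023-11-17 through 2023-11-17, 2023-11-24 through 2023-11-25.
2023-11-28 through 2023-12-01 overlaps B on 2023-11-28 through 2023-11-28, 2023-11-30 through 2023-12-01.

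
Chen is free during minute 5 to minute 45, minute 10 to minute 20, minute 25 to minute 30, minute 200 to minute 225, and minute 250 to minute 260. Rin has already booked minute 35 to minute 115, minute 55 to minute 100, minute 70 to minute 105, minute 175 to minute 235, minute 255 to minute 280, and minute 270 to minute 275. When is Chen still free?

Merge the first list: minute 5 to minute 45, minute 200 to minute 225, minute 250 to minute 260.
Merge the second list: minute 35 to minute 115, minute 175 to minute 235, minute 255 to minute 280.
minute 5 to minute 45 with B removed leaves minute 5 to minute 35.
minute 200 to minute 225 lies entirely inside B → drops out.
minute 250 to minute 260 with B removed leaves minute 250 to minute 255.

minute 5 to minute 35, minute 250 to minute 255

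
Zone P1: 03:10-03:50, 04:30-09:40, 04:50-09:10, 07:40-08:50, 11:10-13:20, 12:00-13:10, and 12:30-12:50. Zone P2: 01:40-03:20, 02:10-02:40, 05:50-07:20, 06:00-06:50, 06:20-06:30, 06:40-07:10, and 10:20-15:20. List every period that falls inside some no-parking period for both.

03:10–03:20, 05:50–07:20, 11:10–13:20

First set merges to 03:10–03:50, 04:30–09:40, 11:10–13:20.
Second set merges to 01:40–03:20, 05:50–07:20, 10:20–15:20.
03:10–03:50 ∩ B → 03:10–03:20.
04:30–09:40 ∩ B → 05:50–07:20.
11:10–13:20 ∩ B → 11:10–13:20.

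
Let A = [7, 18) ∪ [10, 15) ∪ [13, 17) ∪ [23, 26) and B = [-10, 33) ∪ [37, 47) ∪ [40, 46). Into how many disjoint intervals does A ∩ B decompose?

First set merges to [7, 18), [23, 26).
Second set merges to [-10, 33), [37, 47).
A ∩ B = [7, 18), [23, 26).
That is 2 disjoint pieces.

2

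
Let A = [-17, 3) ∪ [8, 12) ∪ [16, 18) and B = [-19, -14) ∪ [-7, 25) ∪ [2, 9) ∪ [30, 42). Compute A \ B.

Second set merges to [-19, -14), [-7, 25), [30, 42).
[-17, 3) minus B → [-14, -7).
[8, 12): fully covered by B → removed.
[16, 18): fully covered by B → removed.

[-14, -7)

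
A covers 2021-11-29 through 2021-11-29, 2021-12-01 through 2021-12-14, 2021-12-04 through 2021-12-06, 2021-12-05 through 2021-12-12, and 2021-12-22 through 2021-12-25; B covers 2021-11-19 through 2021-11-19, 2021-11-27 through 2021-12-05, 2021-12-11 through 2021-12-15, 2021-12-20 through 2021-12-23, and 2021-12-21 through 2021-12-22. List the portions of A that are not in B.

First set merges to 2021-11-29 through 2021-11-29, 2021-12-01 through 2021-12-14, 2021-12-22 through 2021-12-25.
Second set merges to 2021-11-19 through 2021-11-19, 2021-11-27 through 2021-12-05, 2021-12-11 through 2021-12-15, 2021-12-20 through 2021-12-23.
2021-11-29 through 2021-11-29: entirely removed.
2021-12-01 through 2021-12-14 \ B = 2021-12-06 through 2021-12-10.
2021-12-22 through 2021-12-25 \ B = 2021-12-24 through 2021-12-25.

2021-12-06 through 2021-12-10, 2021-12-24 through 2021-12-25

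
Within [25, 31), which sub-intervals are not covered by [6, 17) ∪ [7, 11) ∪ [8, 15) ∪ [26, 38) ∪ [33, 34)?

[25, 26)

The merged coverage is [6, 17), [26, 38).
Uncovered inside [25, 31): [25, 26).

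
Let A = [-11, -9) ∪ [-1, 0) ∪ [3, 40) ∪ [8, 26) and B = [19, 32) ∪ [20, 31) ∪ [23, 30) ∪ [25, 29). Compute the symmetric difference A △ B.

[-11, -9) ∪ [-1, 0) ∪ [3, 19) ∪ [32, 40)

First set merges to [-11, -9), [-1, 0), [3, 40).
Second set merges to [19, 32).
Only in the first: [-11, -9), [-1, 0), [3, 19), [32, 40).
Only in the second: none.
Together these are the periods covered by exactly one.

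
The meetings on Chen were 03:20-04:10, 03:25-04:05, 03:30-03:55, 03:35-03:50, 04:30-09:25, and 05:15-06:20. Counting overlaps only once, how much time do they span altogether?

5 h 45 min

Merged: 03:20–04:10, 04:30–09:25.
Lengths: 50 min + 4 h 55 min = 5 h 45 min.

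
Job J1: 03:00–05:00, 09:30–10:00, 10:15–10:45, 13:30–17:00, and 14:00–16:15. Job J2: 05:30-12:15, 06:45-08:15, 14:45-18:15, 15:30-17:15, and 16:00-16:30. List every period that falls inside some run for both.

First set merges to 03:00-05:00, 09:30-10:00, 10:15-10:45, 13:30-17:00.
Second set merges to 05:30-12:15, 14:45-18:15.
03:00-05:00 falls entirely outside B.
09:30-10:00 overlaps B on 09:30-10:00.
10:15-10:45 overlaps B on 10:15-10:45.
13:30-17:00 overlaps B on 14:45-17:00.

09:30-10:00, 10:15-10:45, 14:45-17:00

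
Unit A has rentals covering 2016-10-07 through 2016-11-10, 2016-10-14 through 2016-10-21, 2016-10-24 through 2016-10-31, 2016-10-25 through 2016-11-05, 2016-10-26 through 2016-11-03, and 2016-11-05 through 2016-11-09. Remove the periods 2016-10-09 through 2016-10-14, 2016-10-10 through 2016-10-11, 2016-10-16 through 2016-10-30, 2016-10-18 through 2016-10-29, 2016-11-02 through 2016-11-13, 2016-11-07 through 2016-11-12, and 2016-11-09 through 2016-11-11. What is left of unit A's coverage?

Merge the first list: 2016-10-07 through 2016-11-10.
Merge the second list: 2016-10-09 through 2016-10-14, 2016-10-16 through 2016-10-30, 2016-11-02 through 2016-11-13.
2016-10-07 through 2016-11-10 \ B = 2016-10-07 through 2016-10-08, 2016-10-15 through 2016-10-15, 2016-10-31 through 2016-11-01.

2016-10-07 through 2016-10-08, 2016-10-15 through 2016-10-15, 2016-10-31 through 2016-11-01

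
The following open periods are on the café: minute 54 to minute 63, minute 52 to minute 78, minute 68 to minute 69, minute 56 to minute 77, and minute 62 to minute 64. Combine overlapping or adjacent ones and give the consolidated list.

minute 52 to minute 78

Sort by start: minute 52 to minute 78, minute 54 to minute 63, minute 56 to minute 77, minute 62 to minute 64, minute 68 to minute 69.
minute 54 to minute 63 overlaps/touches minute 52 to minute 78 → extend to minute 52 to minute 78.
minute 56 to minute 77 overlaps/touches minute 52 to minute 78 → extend to minute 52 to minute 78.
minute 62 to minute 64 overlaps/touches minute 52 to minute 78 → extend to minute 52 to minute 78.
minute 68 to minute 69 overlaps/touches minute 52 to minute 78 → extend to minute 52 to minute 78.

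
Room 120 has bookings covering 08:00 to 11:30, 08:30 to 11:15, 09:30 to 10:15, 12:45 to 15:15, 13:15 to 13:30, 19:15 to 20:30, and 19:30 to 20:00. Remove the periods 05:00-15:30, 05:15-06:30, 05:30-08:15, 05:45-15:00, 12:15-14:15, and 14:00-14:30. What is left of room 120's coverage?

Merge the first list: 08:00-11:30, 12:45-15:15, 19:15-20:30.
Merge the second list: 05:00-15:30.
08:00-11:30 lies entirely inside B → drops out.
12:45-15:15 lies entirely inside B → drops out.
19:15-20:30 is untouched.

19:15-20:30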